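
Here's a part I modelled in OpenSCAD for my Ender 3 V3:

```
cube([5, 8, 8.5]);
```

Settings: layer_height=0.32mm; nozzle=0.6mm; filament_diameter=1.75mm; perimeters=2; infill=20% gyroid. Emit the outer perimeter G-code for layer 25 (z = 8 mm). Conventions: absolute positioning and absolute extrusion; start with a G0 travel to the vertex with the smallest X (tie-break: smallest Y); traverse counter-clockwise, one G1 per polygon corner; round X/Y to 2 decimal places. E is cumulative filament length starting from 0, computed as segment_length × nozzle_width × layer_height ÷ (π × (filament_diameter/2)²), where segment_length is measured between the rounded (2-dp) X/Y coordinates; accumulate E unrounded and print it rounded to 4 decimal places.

G0 X0.00 Y0.00 Z8.00
G1 X5.00 Y0.00 E0.3991
G1 X5.00 Y8.00 E1.0377
G1 X0.00 Y8.00 E1.4368
G1 X0.00 Y0.00 E2.0754

At z = 8 mm: the cube (footprint 5×8) is included at this height. The outline is a single polygon with 4 vertices. Extrusion per mm of travel: 0.6 × 0.32 / (π × 0.875²) = 0.079824. Accumulating E over each segment gives final E = 2.0754.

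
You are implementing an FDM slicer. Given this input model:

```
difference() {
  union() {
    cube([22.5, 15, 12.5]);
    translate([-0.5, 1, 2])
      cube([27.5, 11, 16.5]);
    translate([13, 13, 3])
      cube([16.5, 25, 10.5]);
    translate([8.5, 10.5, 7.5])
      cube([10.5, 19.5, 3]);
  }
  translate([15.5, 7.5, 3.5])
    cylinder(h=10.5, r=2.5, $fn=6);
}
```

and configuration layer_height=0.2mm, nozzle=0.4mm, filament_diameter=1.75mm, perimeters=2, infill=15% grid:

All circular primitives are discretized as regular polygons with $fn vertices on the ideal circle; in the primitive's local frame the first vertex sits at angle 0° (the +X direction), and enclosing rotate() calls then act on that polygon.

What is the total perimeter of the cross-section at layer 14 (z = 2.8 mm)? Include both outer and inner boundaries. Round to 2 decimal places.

At z = 2.8 mm: the cube is present — its section is the full 22.5×15 rectangle (perimeter 75.00 mm); the 27.5×11 cube at (-0.5, 1) contributes its full rectangle (perimeter 77.00 mm); the cube at (13, 13) is absent (z outside [3, 13.5]); the cube at (8.5, 10.5) does not reach this height (z outside [7.5, 10.5]); Taking the union: the regions partially overlap (shared area 247.50 mm²), so the edge portions inside another operand are dropped and the merged outline is re-measured after clipping — boundary = 85.00 mm; the cylinder at (15.5, 7.5) does not reach this height (z outside [3.5, 14]); Subtracting the remaining from the first: none of the subtracted shapes is present at this height, so that combined region is unchanged — boundary = 85.00 mm. Overall, the cross-section is a single solid region. Total boundary length (outer) = 85.00 mm.

85.00 mm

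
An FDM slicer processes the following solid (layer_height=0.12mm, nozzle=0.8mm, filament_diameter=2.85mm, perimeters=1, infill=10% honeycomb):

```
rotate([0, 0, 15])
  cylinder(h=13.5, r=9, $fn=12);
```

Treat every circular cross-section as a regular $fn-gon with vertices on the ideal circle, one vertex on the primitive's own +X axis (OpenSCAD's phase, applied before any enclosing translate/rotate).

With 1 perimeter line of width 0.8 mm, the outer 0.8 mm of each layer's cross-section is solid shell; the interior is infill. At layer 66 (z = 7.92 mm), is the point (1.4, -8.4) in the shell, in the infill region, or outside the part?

shell

At z = 7.92 mm: the cylinder: section is a regular 12-gon, circumradius r=9; (whole slice rotated 15° about Z — lengths, areas and connectivity unchanged). Overall, the cross-section is a single solid region. Undo the 15° rotation: the query point maps to (-0.822, -8.476) in the un-rotated model frame. The nearest boundary edge runs (-4.50, -7.79)→(-0.00, -9.00); distance from the point to it = 0.29 mm. The point is inside the cross-section, 0.29 mm from the nearest boundary — within the 0.8 mm shell band (1 × 0.8).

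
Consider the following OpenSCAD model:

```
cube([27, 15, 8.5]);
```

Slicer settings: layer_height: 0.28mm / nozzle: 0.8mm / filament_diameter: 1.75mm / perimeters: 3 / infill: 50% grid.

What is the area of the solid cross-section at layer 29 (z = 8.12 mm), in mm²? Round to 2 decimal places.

405.00 mm²

At z = 8.12 mm: the cube (footprint 27×15) is included at this height (area 405.00 mm²). Overall, the cross-section is a single solid region. Net area = 405.00 mm².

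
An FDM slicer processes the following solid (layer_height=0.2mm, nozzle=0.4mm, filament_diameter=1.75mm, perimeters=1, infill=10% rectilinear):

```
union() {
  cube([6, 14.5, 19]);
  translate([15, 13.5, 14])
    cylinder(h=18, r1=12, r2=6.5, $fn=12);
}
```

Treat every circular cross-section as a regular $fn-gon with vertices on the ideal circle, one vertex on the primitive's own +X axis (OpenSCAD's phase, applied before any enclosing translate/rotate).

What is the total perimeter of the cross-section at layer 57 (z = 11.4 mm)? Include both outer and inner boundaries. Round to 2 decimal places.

At z = 11.4 mm: the 6×14.5 cube contributes its full rectangle (perimeter 41.00 mm); the cone at (15, 13.5) does not reach this height (z outside [14, 32]); Taking the union: only the 6×14.5 cube is present, so the union is just that shape — boundary = 41.00 mm. Overall, the cross-section is a single solid region. Total boundary length (outer) = 41.00 mm.

41.00 mm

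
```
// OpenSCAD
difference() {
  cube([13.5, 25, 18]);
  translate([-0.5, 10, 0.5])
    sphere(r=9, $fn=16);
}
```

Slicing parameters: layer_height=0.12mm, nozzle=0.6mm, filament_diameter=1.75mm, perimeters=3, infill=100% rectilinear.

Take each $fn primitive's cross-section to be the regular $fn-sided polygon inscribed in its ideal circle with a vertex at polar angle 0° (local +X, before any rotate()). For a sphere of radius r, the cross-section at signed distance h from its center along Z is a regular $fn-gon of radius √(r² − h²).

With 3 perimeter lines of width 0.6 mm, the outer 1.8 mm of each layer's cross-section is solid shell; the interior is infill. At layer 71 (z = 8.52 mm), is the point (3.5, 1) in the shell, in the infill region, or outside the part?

At z = 8.52 mm: the cube (footprint 13.5×25) is included at this height; the sphere at (-0.5, 10): section is a regular 16-gon, circumradius = √(r²−h²) = √(9²−8.02²) = 4.084; Taking the first minus the rest: starting from the 13.5×25 cube, the r=9 sphere at (-0.5, 10) partially overlaps it — only the 21.50 mm² overlap (of its 51.06 mm²) is removed, clipping the outline — 1 connected region. Overall, the cross-section is a single solid region. The nearest boundary edge runs (13.50, 0.00)→(0.00, 0.00); distance from the point to it = 1.00 mm. The point is inside the cross-section, 1.00 mm from the nearest boundary — within the 1.8 mm shell band (3 × 0.6).

shell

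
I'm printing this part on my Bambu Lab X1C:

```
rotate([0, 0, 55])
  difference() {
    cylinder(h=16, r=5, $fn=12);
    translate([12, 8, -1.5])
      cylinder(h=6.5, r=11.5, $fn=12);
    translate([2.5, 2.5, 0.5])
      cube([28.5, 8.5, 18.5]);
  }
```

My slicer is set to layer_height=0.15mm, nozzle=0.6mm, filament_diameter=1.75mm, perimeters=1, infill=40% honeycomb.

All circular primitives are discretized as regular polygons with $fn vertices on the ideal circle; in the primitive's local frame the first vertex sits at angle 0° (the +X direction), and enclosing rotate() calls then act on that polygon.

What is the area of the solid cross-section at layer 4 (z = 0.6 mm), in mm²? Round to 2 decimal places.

At z = 0.6 mm: the r=5 cylinder contributes a regular 12-gon of circumradius 5 (area = (12/2)·5.000²·sin(360°/12) = 75.00 mm²); the r=11.5 cylinder at (12, 8) contributes a regular 12-gon of circumradius 11.5 (area = (12/2)·11.500²·sin(360°/12) = 396.75 mm²); the cube at (2.5, 2.5) (footprint 28.5×8.5) is included at this height (area 242.25 mm²); After the difference (first − rest): starting from the r=5 cylinder (75.00 mm²), the r=11.5 cylinder at (12, 8) partially overlaps it — only the 7.47 mm² overlap (of its 396.75 mm²) is removed, clipping the outline; the 28.5×8.5 cube at (2.5, 2.5) misses the remaining region (no effect) — area = 67.53 mm²; (rotated 55° about Z; rotation is an isometry so areas/perimeters/island counts are preserved). Overall, the cross-section is a single solid region. Net area = 67.53 mm².

67.53 mm²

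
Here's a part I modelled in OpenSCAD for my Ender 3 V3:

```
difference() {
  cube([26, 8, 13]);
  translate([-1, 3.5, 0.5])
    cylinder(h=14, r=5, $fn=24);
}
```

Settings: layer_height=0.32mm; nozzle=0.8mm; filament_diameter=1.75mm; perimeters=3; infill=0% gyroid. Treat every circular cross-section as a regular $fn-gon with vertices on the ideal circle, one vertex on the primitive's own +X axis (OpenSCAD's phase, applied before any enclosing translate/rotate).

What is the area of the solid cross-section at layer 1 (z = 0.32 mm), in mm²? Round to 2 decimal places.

At z = 0.32 mm: the cube (footprint 26×8) is included at this height (area 208.00 mm²); the cylinder at (-1, 3.5) is not intersected at this z (z outside [0.5, 14.5]); After the difference (first − rest): none of the subtracted shapes is present at this height, so the 26×8 cube is unchanged — area = 208.00 mm². Overall, the cross-section is a single solid region. Net area = 208.00 mm².

208.00 mm²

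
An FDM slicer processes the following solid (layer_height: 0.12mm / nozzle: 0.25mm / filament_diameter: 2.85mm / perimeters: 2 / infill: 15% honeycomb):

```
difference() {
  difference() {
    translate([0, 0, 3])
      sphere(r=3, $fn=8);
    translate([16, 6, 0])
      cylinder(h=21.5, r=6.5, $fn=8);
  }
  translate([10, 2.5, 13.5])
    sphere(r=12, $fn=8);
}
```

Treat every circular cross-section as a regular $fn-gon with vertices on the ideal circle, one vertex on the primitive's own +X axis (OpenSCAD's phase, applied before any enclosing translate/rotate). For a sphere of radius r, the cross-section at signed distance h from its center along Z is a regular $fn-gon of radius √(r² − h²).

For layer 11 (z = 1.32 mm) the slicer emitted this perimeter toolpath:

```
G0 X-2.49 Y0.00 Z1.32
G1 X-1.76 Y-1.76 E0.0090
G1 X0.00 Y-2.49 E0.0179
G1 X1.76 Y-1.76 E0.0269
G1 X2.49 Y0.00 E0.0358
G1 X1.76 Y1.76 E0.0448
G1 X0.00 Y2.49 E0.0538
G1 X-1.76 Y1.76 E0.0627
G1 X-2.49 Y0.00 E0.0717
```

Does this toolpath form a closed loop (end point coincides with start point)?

Start point (G0): (-2.49, 0.00). End point (last G1): the path returns to the start — closed.

yes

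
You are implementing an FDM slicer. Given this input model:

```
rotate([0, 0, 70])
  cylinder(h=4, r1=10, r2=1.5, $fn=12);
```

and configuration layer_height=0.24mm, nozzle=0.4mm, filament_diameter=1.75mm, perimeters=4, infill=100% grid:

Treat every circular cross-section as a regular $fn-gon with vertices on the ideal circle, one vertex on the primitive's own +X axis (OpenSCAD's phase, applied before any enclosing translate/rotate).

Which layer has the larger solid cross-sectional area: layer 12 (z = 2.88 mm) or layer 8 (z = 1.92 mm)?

layer 8 (z = 1.92 mm)

Layer 12 (z = 2.88): the cone contributes a regular 12-gon of circumradius 3.880 (interpolated between r1=10 and r2=1.5 at t=0.720) (area = (12/2)·3.880²·sin(360°/12) = 45.16 mm²); (whole slice rotated 70° about Z — lengths, areas and connectivity unchanged). So its area = 45.16 mm². Layer 8 (z = 1.92): the cone contributes a regular 12-gon of circumradius 5.920 (interpolated between r1=10 and r2=1.5 at t=0.480) (area = (12/2)·5.920²·sin(360°/12) = 105.14 mm²); (rotated 70° about Z; rotation is an isometry so areas/perimeters/island counts are preserved). So its area = 105.14 mm². Layer 8 is larger (105.14 vs 45.16 mm²).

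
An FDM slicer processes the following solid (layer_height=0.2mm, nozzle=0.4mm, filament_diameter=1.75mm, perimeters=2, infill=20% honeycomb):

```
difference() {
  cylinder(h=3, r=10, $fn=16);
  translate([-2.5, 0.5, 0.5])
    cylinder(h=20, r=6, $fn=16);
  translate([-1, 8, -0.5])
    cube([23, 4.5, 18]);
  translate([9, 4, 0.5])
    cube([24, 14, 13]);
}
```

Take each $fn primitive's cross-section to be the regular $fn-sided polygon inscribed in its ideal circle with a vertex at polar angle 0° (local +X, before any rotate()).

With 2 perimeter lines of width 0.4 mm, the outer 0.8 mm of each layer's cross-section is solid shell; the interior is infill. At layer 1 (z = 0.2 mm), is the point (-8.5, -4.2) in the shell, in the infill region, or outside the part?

shell

At z = 0.2 mm: the r=10 cylinder contributes a regular 16-gon of circumradius 10; the cylinder at (-2.5, 0.5) is not intersected at this z (z outside [0.5, 20.5]); the cube at (-1, 8) (footprint 23×4.5) is included at this height; the cube at (9, 4) does not reach this height (z outside [0.5, 13.5]); After the difference (first − rest): starting from the r=10 cylinder, the 23×4.5 cube at (-1, 8) partially overlaps it — only the 9.25 mm² overlap (of its 103.50 mm²) is removed, clipping the outline — 1 connected region. Overall, the cross-section is a single solid region. The nearest boundary edge runs (-7.07, -7.07)→(-9.24, -3.83); distance from the point to it = 0.41 mm. The point is inside the cross-section, 0.41 mm from the nearest boundary — within the 0.8 mm shell band (2 × 0.4).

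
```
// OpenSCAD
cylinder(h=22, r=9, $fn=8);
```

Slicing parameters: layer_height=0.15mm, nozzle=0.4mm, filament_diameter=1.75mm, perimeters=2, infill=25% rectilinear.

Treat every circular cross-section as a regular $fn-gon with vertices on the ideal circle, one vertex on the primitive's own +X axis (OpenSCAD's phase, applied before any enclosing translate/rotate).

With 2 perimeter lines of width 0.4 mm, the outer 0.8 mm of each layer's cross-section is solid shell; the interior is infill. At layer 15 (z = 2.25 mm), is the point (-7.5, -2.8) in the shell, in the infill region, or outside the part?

At z = 2.25 mm: the r=9 cylinder contributes a regular 8-gon of circumradius 9. Overall, the cross-section is a single solid region. The nearest boundary edge runs (-9.00, 0.00)→(-6.36, -6.36); distance from the point to it = 0.31 mm. The point is inside the cross-section, 0.31 mm from the nearest boundary — within the 0.8 mm shell band (2 × 0.4).

shell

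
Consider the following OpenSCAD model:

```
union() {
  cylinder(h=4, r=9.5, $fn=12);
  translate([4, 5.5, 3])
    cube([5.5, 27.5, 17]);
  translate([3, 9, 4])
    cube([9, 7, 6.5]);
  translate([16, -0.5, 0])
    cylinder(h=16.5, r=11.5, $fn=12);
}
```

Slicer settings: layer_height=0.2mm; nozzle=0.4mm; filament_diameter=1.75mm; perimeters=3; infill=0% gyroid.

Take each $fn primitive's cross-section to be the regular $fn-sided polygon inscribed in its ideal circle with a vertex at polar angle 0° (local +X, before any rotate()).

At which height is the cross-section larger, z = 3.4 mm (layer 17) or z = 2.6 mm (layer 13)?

Layer 17 (z = 3.4): the cylinder: section is a regular 12-gon, circumradius r=9.5 (area = (12/2)·9.500²·sin(360°/12) = 270.75 mm²); the cube at (4, 5.5) is present — its section is the full 5.5×27.5 rectangle (area 151.25 mm²); the cube at (3, 9) is not intersected at this z (z outside [4, 10.5]); the r=11.5 cylinder at (16, -0.5) gives a regular 12-gon of circumradius 11.5 (constant along its height) (area = (12/2)·11.500²·sin(360°/12) = 396.75 mm²); Combining (union): the regions partially overlap — summed areas 818.75 mm² minus the doubly-counted overlap 50.27 mm² gives 768.48 mm² — area = 768.48 mm². So its area = 768.48 mm². Layer 13 (z = 2.6): the cylinder: section is a regular 12-gon, circumradius r=9.5 (area = (12/2)·9.500²·sin(360°/12) = 270.75 mm²); the cube at (4, 5.5) is not intersected at this z (z outside [3, 20]); the cube at (3, 9) is not intersected at this z (z outside [4, 10.5]); the r=11.5 cylinder at (16, -0.5) gives a regular 12-gon of circumradius 11.5 (constant along its height) (area = (12/2)·11.500²·sin(360°/12) = 396.75 mm²); Merging all regions: the regions partially overlap — summed areas 667.50 mm² minus the doubly-counted overlap 39.63 mm² gives 627.87 mm² — area = 627.87 mm². So its area = 627.87 mm². Layer 17 is larger (768.48 vs 627.87 mm²).

layer 17 (z = 3.4 mm)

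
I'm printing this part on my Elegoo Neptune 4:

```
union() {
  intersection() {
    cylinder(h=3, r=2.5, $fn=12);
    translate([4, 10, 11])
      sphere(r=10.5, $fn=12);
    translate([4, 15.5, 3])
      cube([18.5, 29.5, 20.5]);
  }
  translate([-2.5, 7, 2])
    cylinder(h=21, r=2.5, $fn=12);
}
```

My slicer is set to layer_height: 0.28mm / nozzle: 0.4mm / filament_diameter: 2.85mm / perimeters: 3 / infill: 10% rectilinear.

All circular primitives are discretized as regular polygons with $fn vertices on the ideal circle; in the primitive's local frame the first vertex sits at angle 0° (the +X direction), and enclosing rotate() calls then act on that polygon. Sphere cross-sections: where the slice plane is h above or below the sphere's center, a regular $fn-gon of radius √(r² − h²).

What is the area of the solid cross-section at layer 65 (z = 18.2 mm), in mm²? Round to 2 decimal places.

At z = 18.2 mm: the cylinder does not reach this height (z outside [0, 3]); the sphere at (4, 10): section is a regular 12-gon, circumradius = √(r²−h²) = √(10.5²−7.2²) = 7.643 (area = (12/2)·7.643²·sin(360°/12) = 175.23 mm²); the 18.5×29.5 cube at (4, 15.5) contributes its full rectangle (area 545.75 mm²); Keeping only the common overlap: at least one operand is absent at this height, so nothing remains; the r=2.5 cylinder at (-2.5, 7) contributes a regular 12-gon of circumradius 2.5 (area = (12/2)·2.500²·sin(360°/12) = 18.75 mm²); Combining (union): only the r=2.5 cylinder at (-2.5, 7) is present, so the union is just that shape — area = 18.75 mm². Overall, the cross-section is a single solid region. Net area = 18.75 mm².

18.75 mm²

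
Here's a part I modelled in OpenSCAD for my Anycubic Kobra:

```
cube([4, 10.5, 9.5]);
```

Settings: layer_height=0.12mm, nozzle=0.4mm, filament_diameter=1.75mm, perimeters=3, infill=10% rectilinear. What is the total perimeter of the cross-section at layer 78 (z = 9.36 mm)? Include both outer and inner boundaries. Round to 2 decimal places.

At z = 9.36 mm: the 4×10.5 cube contributes its full rectangle (perimeter 29.00 mm). Overall, the cross-section is a single solid region. Total boundary length (outer) = 29.00 mm.

29.00 mm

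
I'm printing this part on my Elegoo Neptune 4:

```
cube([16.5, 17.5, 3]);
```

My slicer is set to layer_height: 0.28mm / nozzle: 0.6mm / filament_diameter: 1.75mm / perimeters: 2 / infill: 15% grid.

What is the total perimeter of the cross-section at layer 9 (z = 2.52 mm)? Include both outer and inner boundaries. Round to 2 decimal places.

68.00 mm

At z = 2.52 mm: the 16.5×17.5 cube contributes its full rectangle (perimeter 68.00 mm). Overall, the cross-section is a single solid region. Total boundary length (outer) = 68.00 mm.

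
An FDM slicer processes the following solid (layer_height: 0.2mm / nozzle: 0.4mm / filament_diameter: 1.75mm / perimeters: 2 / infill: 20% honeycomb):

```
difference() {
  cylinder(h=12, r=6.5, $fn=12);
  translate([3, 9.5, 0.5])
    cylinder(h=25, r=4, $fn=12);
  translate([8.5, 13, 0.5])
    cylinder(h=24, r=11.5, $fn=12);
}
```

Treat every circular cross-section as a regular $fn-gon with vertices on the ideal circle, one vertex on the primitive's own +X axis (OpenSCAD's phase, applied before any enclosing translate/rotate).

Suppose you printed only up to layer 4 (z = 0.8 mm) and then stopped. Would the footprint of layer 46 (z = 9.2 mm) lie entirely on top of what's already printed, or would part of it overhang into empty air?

entirely on top

Compare the two slices. At z = 0.8: the r=6.5 cylinder gives a regular 12-gon of circumradius 6.5 (constant along its height) (area = (12/2)·6.500²·sin(360°/12) = 126.75 mm²); the r=4 cylinder at (3, 9.5) contributes a regular 12-gon of circumradius 4 (area = (12/2)·4.000²·sin(360°/12) = 48.00 mm²); the r=11.5 cylinder at (8.5, 13) gives a regular 12-gon of circumradius 11.5 (constant along its height) (area = (12/2)·11.500²·sin(360°/12) = 396.75 mm²); Subtracting the remaining from the first: starting from the r=6.5 cylinder (126.75 mm²), the r=4 cylinder at (3, 9.5) partially overlaps it — only the 0.45 mm² overlap (of its 48.00 mm²) is removed, clipping the outline; the r=11.5 cylinder at (8.5, 13) partially overlaps it — only the 10.37 mm² overlap (of its 396.75 mm²) is removed, clipping the outline — area = 115.93 mm². At z = 9.2: the r=6.5 cylinder gives a regular 12-gon of circumradius 6.5 (constant along its height) (area = (12/2)·6.500²·sin(360°/12) = 126.75 mm²); the r=4 cylinder at (3, 9.5) contributes a regular 12-gon of circumradius 4 (area = (12/2)·4.000²·sin(360°/12) = 48.00 mm²); the cylinder at (8.5, 13): section is a regular 12-gon, circumradius r=11.5 (area = (12/2)·11.500²·sin(360°/12) = 396.75 mm²); Taking the first minus the rest: starting from the r=6.5 cylinder (126.75 mm²), the r=4 cylinder at (3, 9.5) partially overlaps it — only the 0.45 mm² overlap (of its 48.00 mm²) is removed, clipping the outline; the r=11.5 cylinder at (8.5, 13) partially overlaps it — only the 10.37 mm² overlap (of its 396.75 mm²) is removed, clipping the outline — area = 115.93 mm². Checking containment: the cross-section at z = 9.2 is a subset of the cross-section at z = 0.8.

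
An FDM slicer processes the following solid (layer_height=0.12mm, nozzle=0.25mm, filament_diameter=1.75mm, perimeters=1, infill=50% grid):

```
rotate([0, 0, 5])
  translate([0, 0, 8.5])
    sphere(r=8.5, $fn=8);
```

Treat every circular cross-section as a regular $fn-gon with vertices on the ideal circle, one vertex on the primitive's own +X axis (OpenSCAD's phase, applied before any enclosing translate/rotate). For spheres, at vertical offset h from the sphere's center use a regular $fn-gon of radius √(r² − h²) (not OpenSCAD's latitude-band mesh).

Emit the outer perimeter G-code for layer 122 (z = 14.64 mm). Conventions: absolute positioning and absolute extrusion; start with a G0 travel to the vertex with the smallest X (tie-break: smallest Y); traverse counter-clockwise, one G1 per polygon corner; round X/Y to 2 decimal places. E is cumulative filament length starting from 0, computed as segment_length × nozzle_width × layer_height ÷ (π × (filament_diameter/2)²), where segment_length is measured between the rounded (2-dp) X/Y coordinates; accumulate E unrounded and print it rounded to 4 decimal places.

At z = 14.64 mm: the r=8.5 sphere slices to a regular 8-gon of circumradius 5.878 (√(r²−h²) with h=6.14 from center); (whole slice rotated 5° about Z — lengths, areas and connectivity unchanged). The outline is a single polygon with 8 vertices. Extrusion per mm of travel: 0.25 × 0.12 / (π × 0.875²) = 0.012473. Accumulating E over each segment gives final E = 0.4490.

G0 X-5.86 Y-0.51 Z14.64
G1 X-3.78 Y-4.50 E0.0561
G1 X0.51 Y-5.86 E0.1123
G1 X4.50 Y-3.78 E0.1684
G1 X5.86 Y0.51 E0.2245
G1 X3.78 Y4.50 E0.2806
G1 X-0.51 Y5.86 E0.3368
G1 X-4.50 Y3.78 E0.3929
G1 X-5.86 Y-0.51 E0.4490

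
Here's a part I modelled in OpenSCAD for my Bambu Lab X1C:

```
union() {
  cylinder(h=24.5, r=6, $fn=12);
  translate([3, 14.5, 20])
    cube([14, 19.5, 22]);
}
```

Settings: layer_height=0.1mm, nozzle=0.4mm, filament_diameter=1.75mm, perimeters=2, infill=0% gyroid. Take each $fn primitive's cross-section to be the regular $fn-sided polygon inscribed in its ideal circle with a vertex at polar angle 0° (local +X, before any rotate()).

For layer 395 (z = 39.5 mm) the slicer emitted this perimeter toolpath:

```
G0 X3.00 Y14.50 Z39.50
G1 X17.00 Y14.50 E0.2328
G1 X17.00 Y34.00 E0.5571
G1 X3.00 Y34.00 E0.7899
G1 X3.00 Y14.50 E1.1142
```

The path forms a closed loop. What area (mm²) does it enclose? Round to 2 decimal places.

Apply the shoelace formula to the sequence of (X, Y) vertices; enclosed area = 273.00 mm².

273.00 mm²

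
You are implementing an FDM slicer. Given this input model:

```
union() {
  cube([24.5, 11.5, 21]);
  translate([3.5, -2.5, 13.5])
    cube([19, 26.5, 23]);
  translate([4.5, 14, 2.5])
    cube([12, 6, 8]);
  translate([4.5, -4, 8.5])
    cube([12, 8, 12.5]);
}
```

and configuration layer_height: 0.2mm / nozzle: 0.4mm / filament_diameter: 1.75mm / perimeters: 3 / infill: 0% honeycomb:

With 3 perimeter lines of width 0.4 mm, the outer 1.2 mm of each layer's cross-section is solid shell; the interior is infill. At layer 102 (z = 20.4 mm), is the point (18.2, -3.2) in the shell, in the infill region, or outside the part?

outside

At z = 20.4 mm: the cube is present — its section is the full 24.5×11.5 rectangle; the cube at (3.5, -2.5) is present — its section is the full 19×26.5 rectangle; the cube at (4.5, 14) is not intersected at this z (z outside [2.5, 10.5]); the 12×8 cube at (4.5, -4) contributes its full rectangle; Taking the union: the regions partially overlap (shared area 296.50 mm²), so overlapping operands fuse into one piece — 1 connected region. Overall, the cross-section is a single solid region. The nearest boundary edge runs (22.50, -2.50)→(16.50, -2.50); distance from the point to it = 0.70 mm. The point is not inside any of the regions above, so it lies outside the cross-section (0.70 mm from the nearest boundary).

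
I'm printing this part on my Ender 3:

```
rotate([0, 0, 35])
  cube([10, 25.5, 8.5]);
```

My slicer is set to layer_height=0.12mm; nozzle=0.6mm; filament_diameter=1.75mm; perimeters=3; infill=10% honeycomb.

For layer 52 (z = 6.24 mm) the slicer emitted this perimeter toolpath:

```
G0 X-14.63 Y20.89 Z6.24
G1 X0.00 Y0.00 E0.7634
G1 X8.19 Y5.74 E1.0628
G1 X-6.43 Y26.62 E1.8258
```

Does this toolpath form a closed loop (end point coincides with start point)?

Start point (G0): (-14.63, 20.89). End point (last G1): the path does not return to the start — open.

no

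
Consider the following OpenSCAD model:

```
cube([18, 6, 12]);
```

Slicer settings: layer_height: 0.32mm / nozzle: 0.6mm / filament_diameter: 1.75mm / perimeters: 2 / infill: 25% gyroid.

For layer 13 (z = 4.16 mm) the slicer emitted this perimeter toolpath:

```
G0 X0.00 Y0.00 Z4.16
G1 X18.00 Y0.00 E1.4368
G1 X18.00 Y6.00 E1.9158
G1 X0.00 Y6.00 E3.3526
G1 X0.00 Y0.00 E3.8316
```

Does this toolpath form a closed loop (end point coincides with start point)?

yes

Start point (G0): (0.00, 0.00). End point (last G1): the path returns to the start — closed.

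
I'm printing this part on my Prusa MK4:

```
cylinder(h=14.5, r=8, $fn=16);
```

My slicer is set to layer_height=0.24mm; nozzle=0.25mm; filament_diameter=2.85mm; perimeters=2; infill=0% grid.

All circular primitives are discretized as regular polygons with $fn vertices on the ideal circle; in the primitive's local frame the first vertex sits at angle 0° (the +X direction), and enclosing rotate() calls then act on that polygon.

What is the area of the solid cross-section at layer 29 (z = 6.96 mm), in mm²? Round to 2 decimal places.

At z = 6.96 mm: the cylinder: section is a regular 16-gon, circumradius r=8 (area = (16/2)·8.000²·sin(360°/16) = 195.93 mm²). Overall, the cross-section is a single solid region. Net area = 195.93 mm².

195.93 mm²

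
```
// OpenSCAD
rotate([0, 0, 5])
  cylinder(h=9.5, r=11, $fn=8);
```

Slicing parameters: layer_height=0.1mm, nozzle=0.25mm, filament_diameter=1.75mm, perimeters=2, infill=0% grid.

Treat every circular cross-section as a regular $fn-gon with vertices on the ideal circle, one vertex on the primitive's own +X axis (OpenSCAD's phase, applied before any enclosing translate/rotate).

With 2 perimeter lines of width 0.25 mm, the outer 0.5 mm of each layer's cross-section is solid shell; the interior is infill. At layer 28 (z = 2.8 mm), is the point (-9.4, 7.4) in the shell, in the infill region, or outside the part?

At z = 2.8 mm: the r=11 cylinder contributes a regular 8-gon of circumradius 11; (rotated 5° about Z; rotation is an isometry so areas/perimeters/island counts are preserved). Overall, the cross-section is a single solid region. Undo the 5° rotation: the query point maps to (-8.719, 8.191) in the un-rotated model frame. The nearest boundary edge runs (0.00, 11.00)→(-7.78, 7.78); distance from the point to it = 1.03 mm. The point is not inside any of the regions above, so it lies outside the cross-section (1.03 mm from the nearest boundary).

outside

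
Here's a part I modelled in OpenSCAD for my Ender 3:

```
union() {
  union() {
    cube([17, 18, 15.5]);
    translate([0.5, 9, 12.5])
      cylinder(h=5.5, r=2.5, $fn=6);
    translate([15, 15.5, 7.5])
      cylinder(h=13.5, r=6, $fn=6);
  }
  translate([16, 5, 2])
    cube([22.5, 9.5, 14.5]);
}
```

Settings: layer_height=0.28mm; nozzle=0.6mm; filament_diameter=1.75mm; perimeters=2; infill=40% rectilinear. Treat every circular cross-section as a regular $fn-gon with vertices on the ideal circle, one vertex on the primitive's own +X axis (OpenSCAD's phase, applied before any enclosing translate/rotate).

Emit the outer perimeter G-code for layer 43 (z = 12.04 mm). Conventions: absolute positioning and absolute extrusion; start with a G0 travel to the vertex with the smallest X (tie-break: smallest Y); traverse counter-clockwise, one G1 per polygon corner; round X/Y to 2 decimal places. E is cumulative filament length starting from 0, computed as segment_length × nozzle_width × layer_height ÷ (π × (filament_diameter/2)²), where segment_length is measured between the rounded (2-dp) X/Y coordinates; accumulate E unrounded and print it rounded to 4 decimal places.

G0 X0.00 Y0.00 Z12.04
G1 X17.00 Y0.00 E1.1874
G1 X17.00 Y5.00 E1.5366
G1 X38.50 Y5.00 E3.0383
G1 X38.50 Y14.50 E3.7019
G1 X20.42 Y14.50 E4.9647
G1 X21.00 Y15.50 E5.0454
G1 X18.00 Y20.70 E5.4647
G1 X12.00 Y20.70 E5.8838
G1 X10.44 Y18.00 E6.1016
G1 X0.00 Y18.00 E6.8308
G1 X0.00 Y0.00 E8.0880

At z = 12.04 mm: the cube (footprint 17×18) is included at this height; the cylinder at (0.5, 9) does not reach this height (z outside [12.5, 18]); the cylinder at (15, 15.5): section is a regular 6-gon, circumradius r=6; Merging all regions: the regions partially overlap (shared area 51.97 mm²), so overlapping operands fuse into one piece — 1 connected region; the cube at (16, 5) (footprint 22.5×9.5) is included at this height; Combining (union): the regions partially overlap (shared area 18.78 mm²), so overlapping operands fuse into one piece — 1 connected region. The outline is a single polygon with 11 vertices. Extrusion per mm of travel: 0.6 × 0.28 / (π × 0.875²) = 0.069846. Accumulating E over each segment gives final E = 8.0880.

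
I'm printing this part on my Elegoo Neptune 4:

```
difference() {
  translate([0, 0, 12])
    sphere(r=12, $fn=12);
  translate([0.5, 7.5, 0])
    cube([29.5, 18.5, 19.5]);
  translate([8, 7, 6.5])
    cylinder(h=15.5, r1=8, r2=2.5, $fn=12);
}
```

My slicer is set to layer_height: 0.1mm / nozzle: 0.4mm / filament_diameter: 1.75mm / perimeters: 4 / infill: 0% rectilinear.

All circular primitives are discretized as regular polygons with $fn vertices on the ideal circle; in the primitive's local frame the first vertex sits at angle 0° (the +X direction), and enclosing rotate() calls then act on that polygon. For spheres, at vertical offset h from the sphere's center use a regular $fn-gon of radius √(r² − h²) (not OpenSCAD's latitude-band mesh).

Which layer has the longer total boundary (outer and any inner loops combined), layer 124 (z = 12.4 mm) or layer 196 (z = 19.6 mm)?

layer 124 (z = 12.4 mm)

Layer 124 (z = 12.4): the r=12 sphere contributes a regular 12-gon of circumradius √(12²−0.4²) = 11.993 (perimeter = 2·12·11.993·sin(180°/12) = 74.50 mm); the cube at (0.5, 7.5) is present — its section is the full 29.5×18.5 rectangle (perimeter 96.00 mm); the cone at (8, 7) contributes a regular 12-gon of circumradius 5.906 (interpolated between r1=8 and r2=2.5 at t=0.381) (perimeter = 2·12·5.906·sin(180°/12) = 36.69 mm); After the difference (first − rest): starting from the r=12 sphere, the 29.5×18.5 cube at (0.5, 7.5) partially overlaps it — only the 24.08 mm² overlap (of its 545.75 mm²) is removed, clipping the outline; the cone at (8, 7) partially overlaps it — only the 44.68 mm² overlap (of its 104.66 mm²) is removed, clipping the outline — boundary = 78.21 mm. So its perimeter = 78.21 mm. Layer 196 (z = 19.6): the r=12 sphere contributes a regular 12-gon of circumradius √(12²−7.6²) = 9.287 (perimeter = 2·12·9.287·sin(180°/12) = 57.68 mm); the cube at (0.5, 7.5) is absent (z outside [0, 19.5]); the cone at (8, 7): at t=0.845 of its height the radius interpolates to r₁+(r₂−r₁)t = 3.352, giving a regular 12-gon of that circumradius (perimeter = 2·12·3.352·sin(180°/12) = 20.82 mm); After the difference (first − rest): starting from the r=12 sphere, the cone at (8, 7) partially overlaps it — only the 6.33 mm² overlap (of its 33.70 mm²) is removed, clipping the outline — boundary = 58.60 mm. So its perimeter = 58.60 mm. Layer 124 is larger (78.21 vs 58.60 mm).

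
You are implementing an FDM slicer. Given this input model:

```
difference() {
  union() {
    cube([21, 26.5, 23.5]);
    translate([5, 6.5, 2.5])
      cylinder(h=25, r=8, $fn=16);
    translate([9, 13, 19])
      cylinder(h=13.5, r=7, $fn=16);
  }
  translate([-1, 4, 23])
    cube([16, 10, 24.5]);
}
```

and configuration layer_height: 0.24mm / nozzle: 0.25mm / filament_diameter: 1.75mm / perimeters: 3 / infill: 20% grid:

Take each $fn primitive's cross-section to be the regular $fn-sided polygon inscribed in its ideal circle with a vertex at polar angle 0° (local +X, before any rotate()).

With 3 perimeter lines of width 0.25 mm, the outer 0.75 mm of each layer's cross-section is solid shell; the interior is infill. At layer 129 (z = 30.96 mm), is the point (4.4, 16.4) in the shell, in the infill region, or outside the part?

infill

At z = 30.96 mm: the cube is absent (z outside [0, 23.5]); the cylinder at (5, 6.5) does not reach this height (z outside [2.5, 27.5]); the r=7 cylinder at (9, 13) gives a regular 16-gon of circumradius 7 (constant along its height); Combining (union): only the r=7 cylinder at (9, 13) is present, so the union is just that shape — 1 connected region; the cube at (-1, 4) is present — its section is the full 16×10 rectangle; After the difference (first − rest): starting from that combined region, the 16×10 cube at (-1, 4) partially overlaps it — only the 85.78 mm² overlap (of its 160.00 mm²) is removed, clipping the outline — 1 connected region. Overall, the cross-section is a single solid region. The nearest boundary edge runs (2.53, 15.68)→(4.05, 17.95); distance from the point to it = 1.15 mm. The point is inside the cross-section and 1.15 mm from the nearest boundary — more than the 0.75 mm shell width (3 × 0.25), so it's in the infill interior.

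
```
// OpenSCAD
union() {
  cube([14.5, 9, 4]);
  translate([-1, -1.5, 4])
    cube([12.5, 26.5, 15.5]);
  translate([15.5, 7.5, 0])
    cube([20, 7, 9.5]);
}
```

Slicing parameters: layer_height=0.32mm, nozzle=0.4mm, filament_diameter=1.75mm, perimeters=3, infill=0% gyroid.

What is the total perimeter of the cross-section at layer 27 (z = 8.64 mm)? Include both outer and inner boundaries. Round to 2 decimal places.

At z = 8.64 mm: the cube does not reach this height (z outside [0, 4]); the 12.5×26.5 cube at (-1, -1.5) contributes its full rectangle (perimeter 78.00 mm); the cube at (15.5, 7.5) is present — its section is the full 20×7 rectangle (perimeter 54.00 mm); Taking the union: the 2 present regions are separate (no shared area or edge), so areas and boundary lengths simply add and each stays a separate island — boundary = 132.00 mm. Overall, the cross-section has 2 separate islands. Total boundary length (outer) = 132.00 mm.

132.00 mm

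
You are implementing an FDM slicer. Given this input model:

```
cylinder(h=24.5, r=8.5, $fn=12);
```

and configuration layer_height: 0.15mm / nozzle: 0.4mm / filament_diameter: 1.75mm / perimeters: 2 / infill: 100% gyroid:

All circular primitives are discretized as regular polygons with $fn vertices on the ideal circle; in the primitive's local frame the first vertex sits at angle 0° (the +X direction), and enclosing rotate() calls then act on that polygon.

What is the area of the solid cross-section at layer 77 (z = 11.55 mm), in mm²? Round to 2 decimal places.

At z = 11.55 mm: the r=8.5 cylinder gives a regular 12-gon of circumradius 8.5 (constant along its height) (area = (12/2)·8.500²·sin(360°/12) = 216.75 mm²). Overall, the cross-section is a single solid region. Net area = 216.75 mm².

216.75 mm²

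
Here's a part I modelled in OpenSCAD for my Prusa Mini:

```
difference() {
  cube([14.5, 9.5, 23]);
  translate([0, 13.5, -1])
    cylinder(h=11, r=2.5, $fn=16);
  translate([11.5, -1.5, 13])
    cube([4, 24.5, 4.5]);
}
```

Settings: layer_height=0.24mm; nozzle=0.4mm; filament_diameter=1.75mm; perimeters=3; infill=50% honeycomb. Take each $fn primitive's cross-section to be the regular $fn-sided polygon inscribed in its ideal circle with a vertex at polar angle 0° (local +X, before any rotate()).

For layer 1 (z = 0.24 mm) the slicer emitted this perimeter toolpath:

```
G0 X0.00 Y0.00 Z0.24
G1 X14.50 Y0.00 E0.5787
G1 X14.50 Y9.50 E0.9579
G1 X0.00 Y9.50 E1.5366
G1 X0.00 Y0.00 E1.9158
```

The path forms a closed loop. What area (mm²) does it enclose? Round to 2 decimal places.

Apply the shoelace formula to the sequence of (X, Y) vertices; enclosed area = 137.75 mm².

137.75 mm²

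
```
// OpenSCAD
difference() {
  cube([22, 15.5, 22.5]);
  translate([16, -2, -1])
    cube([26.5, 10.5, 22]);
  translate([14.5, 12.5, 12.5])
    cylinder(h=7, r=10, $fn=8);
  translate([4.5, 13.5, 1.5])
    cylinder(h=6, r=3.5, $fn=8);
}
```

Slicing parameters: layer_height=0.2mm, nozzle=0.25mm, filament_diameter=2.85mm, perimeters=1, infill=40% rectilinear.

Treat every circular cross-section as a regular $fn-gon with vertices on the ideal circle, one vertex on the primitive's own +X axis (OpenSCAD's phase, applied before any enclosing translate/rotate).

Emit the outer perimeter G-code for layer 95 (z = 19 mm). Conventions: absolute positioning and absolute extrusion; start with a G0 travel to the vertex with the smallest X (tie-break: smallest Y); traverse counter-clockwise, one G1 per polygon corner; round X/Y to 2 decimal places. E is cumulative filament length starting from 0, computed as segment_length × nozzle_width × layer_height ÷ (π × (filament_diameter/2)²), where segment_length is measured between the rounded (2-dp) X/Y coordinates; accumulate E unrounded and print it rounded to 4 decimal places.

At z = 19 mm: the cube is present — its section is the full 22×15.5 rectangle; the cube at (16, -2) is present — its section is the full 26.5×10.5 rectangle; the r=10 cylinder at (14.5, 12.5) gives a regular 8-gon of circumradius 10 (constant along its height); the cylinder at (4.5, 13.5) is absent (z outside [1.5, 7.5]); Subtracting the remaining from the first: starting from the 22×15.5 cube, the 26.5×10.5 cube at (16, -2) partially overlaps it — only the 51.00 mm² overlap (of its 278.25 mm²) is removed, clipping the outline; the r=10 cylinder at (14.5, 12.5) partially overlaps it — only the 159.88 mm² overlap (of its 282.84 mm²) is removed, clipping the outline — 1 connected region. The outline is a single polygon with 8 vertices. Extrusion per mm of travel: 0.25 × 0.2 / (π × 1.425²) = 0.007838. Accumulating E over each segment gives final E = 0.4745.

G0 X0.00 Y0.00 Z19.00
G1 X16.00 Y0.00 E0.1254
G1 X16.00 Y3.12 E0.1499
G1 X14.50 Y2.50 E0.1626
G1 X7.43 Y5.43 E0.2226
G1 X4.50 Y12.50 E0.2825
G1 X5.74 Y15.50 E0.3080
G1 X0.00 Y15.50 E0.3530
G1 X0.00 Y0.00 E0.4745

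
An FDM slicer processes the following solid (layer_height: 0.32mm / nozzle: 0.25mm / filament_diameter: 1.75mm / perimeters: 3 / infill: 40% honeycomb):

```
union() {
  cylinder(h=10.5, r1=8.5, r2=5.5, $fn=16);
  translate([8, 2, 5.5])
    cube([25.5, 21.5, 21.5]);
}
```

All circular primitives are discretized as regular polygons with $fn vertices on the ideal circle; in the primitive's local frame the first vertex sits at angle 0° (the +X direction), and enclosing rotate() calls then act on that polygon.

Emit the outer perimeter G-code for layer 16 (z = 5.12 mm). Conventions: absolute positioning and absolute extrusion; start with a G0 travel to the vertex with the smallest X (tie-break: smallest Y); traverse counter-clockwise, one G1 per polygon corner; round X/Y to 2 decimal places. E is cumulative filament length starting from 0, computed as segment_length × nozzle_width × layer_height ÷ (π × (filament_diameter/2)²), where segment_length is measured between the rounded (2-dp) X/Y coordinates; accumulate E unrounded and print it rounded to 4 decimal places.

At z = 5.12 mm: the cone contributes a regular 16-gon of circumradius 7.037 (interpolated between r1=8.5 and r2=5.5 at t=0.488); the cube at (8, 2) is not intersected at this z (z outside [5.5, 27]); Taking the union: only the cone is present, so the union is just that shape — 1 connected region. The outline is a single polygon with 16 vertices. Extrusion per mm of travel: 0.25 × 0.32 / (π × 0.875²) = 0.033260. Accumulating E over each segment gives final E = 1.4614.

G0 X-7.04 Y0.00 Z5.12
G1 X-6.50 Y-2.69 E0.0913
G1 X-4.98 Y-4.98 E0.1827
G1 X-2.69 Y-6.50 E0.2741
G1 X0.00 Y-7.04 E0.3653
G1 X2.69 Y-6.50 E0.4566
G1 X4.98 Y-4.98 E0.5480
G1 X6.50 Y-2.69 E0.6394
G1 X7.04 Y0.00 E0.7307
G1 X6.50 Y2.69 E0.8219
G1 X4.98 Y4.98 E0.9134
G1 X2.69 Y6.50 E1.0048
G1 X0.00 Y7.04 E1.0960
G1 X-2.69 Y6.50 E1.1873
G1 X-4.98 Y4.98 E1.2787
G1 X-6.50 Y2.69 E1.3701
G1 X-7.04 Y0.00 E1.4614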